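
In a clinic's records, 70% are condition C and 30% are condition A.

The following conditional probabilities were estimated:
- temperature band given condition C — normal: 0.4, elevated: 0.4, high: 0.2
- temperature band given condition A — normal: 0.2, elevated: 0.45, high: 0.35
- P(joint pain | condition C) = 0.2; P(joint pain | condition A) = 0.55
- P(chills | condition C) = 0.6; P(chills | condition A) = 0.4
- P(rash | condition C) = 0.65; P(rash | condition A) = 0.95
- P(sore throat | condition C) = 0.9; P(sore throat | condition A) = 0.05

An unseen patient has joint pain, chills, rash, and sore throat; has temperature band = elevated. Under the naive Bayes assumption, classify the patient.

condition C

condition C: 0.7 × 0.4 × 0.2 × 0.6 × 0.65 × 0.9 = 0.019656
condition A: 0.3 × 0.45 × 0.55 × 0.4 × 0.95 × 0.05 = 0.00141075
Highest score → condition C.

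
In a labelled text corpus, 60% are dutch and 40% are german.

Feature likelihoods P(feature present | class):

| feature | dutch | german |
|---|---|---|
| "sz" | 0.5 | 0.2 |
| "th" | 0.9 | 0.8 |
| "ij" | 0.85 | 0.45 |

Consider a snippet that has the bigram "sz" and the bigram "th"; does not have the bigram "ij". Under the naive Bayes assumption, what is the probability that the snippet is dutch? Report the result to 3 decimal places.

0.535

dutch: 0.6 × 0.5 × 0.9 × (1−0.85) = 0.0405
german: 0.4 × 0.2 × 0.8 × (1−0.45) = 0.0352
P(dutch | x) = 0.0405 / 0.0757 ≈ 0.535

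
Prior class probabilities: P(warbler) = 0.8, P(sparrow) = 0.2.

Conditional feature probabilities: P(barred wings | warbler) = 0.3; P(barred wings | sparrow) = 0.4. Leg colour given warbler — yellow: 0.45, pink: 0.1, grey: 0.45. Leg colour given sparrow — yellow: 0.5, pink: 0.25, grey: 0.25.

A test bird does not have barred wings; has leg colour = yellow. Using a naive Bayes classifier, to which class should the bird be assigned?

warbler

warbler: 0.8 × (1−0.3) × 0.45 = 0.252
sparrow: 0.2 × (1−0.4) × 0.5 = 0.06
Highest score → warbler.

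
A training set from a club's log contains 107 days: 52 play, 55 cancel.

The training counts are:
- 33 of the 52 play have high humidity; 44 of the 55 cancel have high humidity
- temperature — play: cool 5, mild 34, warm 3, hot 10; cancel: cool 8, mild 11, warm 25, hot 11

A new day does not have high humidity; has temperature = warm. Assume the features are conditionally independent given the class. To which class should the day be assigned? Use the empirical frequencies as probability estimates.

cancel

play: (52/107) × (19/52) × (3/52) ≈ 0.0102444
cancel: (55/107) × (11/55) × (25/55) ≈ 0.046729
Highest score → cancel.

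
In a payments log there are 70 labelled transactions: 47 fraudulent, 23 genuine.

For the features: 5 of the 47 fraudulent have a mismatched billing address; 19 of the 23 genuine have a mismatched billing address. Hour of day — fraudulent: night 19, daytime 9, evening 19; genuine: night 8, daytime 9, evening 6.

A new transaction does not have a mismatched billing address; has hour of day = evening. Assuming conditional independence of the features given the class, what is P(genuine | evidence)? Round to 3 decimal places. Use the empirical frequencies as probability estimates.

0.058

fraudulent: (47/70) × (42/47) × (19/47) ≈ 0.242553
genuine: (23/70) × (4/23) × (6/23) ≈ 0.0149068
P(genuine | x) = 0.0149068 / 0.2574598 ≈ 0.058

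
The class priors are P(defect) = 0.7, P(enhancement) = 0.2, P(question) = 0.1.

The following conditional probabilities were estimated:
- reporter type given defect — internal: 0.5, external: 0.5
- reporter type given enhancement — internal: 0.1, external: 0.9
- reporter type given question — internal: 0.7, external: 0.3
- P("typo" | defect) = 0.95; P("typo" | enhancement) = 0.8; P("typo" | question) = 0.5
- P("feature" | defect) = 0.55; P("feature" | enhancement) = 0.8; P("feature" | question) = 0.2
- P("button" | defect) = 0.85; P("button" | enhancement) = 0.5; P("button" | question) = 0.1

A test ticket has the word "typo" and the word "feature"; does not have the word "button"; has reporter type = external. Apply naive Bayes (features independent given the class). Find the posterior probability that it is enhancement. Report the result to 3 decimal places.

0.657

defect: 0.7 × 0.5 × 0.95 × 0.55 × (1−0.85) = 0.02743125
enhancement: 0.2 × 0.9 × 0.8 × 0.8 × (1−0.5) = 0.0576
question: 0.1 × 0.3 × 0.5 × 0.2 × (1−0.1) = 0.0027
P(enhancement | x) = 0.0576 / 0.08773125 ≈ 0.657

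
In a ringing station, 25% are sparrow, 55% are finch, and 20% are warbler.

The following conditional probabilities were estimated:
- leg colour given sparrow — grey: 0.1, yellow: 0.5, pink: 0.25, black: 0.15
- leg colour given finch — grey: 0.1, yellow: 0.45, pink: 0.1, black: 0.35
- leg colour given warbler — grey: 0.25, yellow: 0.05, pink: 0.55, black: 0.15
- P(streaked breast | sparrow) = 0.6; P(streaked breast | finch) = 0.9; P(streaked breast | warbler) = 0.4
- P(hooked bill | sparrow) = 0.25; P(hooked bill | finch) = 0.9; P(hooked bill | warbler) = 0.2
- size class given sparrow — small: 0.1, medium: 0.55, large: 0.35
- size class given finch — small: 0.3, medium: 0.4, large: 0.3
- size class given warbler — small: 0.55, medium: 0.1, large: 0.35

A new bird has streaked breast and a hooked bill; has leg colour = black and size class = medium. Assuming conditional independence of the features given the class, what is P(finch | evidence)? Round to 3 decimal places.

sparrow: 0.25 × 0.15 × 0.6 × 0.25 × 0.55 = 0.00309375
finch: 0.55 × 0.35 × 0.9 × 0.9 × 0.4 = 0.06237
warbler: 0.2 × 0.15 × 0.4 × 0.2 × 0.1 = 0.00024
P(finch | x) = 0.06237 / 0.06570375 ≈ 0.949

0.949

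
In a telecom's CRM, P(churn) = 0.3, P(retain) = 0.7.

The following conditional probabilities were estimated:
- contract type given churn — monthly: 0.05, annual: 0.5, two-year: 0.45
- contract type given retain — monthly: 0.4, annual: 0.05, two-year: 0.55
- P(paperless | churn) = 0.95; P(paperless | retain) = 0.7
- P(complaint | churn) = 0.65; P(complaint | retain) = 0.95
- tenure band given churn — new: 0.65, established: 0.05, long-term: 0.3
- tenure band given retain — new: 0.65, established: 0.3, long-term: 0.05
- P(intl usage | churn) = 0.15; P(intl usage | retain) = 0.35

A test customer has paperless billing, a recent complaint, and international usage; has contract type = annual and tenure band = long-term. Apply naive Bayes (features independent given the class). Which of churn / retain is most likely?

churn: 0.3 × 0.5 × 0.95 × 0.65 × 0.3 × 0.15 = 0.004168125
retain: 0.7 × 0.05 × 0.7 × 0.95 × 0.05 × 0.35 = 0.0004073125
Highest score → churn.

churn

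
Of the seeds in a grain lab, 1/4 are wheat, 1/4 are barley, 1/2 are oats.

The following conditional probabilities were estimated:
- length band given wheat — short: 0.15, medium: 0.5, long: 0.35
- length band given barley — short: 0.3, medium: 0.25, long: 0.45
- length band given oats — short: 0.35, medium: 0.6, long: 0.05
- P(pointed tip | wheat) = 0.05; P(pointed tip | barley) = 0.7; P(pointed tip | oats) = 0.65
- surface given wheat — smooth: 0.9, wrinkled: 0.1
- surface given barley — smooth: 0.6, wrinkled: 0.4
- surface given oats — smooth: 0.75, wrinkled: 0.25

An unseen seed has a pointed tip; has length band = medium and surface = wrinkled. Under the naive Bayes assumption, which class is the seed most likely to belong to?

wheat: 0.25 × 0.5 × 0.05 × 0.1 = 0.000625
barley: 0.25 × 0.25 × 0.7 × 0.4 = 0.0175
oats: 0.5 × 0.6 × 0.65 × 0.25 = 0.04875
Highest score → oats.

oats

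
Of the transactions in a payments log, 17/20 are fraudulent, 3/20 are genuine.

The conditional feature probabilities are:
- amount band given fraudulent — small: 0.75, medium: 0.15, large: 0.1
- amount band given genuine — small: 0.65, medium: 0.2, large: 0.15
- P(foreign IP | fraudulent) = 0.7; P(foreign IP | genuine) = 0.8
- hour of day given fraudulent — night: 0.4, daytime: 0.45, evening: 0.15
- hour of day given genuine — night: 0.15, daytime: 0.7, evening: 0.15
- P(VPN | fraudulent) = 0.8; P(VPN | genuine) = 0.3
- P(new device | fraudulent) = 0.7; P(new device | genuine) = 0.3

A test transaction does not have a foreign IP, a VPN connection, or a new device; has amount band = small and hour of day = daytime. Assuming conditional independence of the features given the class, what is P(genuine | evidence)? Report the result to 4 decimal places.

fraudulent: 0.85 × 0.75 × (1−0.7) × 0.45 × (1−0.8) × (1−0.7) = 0.00516375
genuine: 0.15 × 0.65 × (1−0.8) × 0.7 × (1−0.3) × (1−0.3) = 0.0066885
P(genuine | x) = 0.0066885 / 0.01185225 ≈ 0.5643

0.5643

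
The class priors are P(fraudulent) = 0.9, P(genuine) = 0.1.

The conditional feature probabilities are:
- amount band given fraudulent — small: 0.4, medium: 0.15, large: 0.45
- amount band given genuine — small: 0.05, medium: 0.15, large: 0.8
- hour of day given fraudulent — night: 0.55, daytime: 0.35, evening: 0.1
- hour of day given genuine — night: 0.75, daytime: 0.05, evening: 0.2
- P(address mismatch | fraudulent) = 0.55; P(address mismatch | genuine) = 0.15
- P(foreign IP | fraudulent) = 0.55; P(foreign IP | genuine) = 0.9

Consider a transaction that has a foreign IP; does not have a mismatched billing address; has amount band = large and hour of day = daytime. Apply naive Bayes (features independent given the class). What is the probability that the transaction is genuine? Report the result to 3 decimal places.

0.080

fraudulent: 0.9 × 0.45 × 0.35 × (1−0.55) × 0.55 = 0.035083125
genuine: 0.1 × 0.8 × 0.05 × (1−0.15) × 0.9 = 0.00306
P(genuine | x) = 0.00306 / 0.038143125 ≈ 0.080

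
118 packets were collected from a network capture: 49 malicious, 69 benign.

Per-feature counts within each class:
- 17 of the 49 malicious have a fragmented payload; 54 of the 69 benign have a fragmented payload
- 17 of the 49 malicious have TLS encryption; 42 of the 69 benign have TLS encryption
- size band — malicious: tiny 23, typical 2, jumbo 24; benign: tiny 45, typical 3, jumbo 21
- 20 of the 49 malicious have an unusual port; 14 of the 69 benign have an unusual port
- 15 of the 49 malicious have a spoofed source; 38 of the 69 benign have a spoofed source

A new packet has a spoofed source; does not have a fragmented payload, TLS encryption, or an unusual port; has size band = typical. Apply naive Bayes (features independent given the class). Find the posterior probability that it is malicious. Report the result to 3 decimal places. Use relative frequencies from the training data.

0.580

malicious: (49/118) × (32/49) × (32/49) × (2/49) × (29/49) × (15/49) ≈ 0.00130964
benign: (69/118) × (15/69) × (27/69) × (3/69) × (55/69) × (38/69) ≈ 0.000949389
P(malicious | x) = 0.00130964 / 0.002259029 ≈ 0.580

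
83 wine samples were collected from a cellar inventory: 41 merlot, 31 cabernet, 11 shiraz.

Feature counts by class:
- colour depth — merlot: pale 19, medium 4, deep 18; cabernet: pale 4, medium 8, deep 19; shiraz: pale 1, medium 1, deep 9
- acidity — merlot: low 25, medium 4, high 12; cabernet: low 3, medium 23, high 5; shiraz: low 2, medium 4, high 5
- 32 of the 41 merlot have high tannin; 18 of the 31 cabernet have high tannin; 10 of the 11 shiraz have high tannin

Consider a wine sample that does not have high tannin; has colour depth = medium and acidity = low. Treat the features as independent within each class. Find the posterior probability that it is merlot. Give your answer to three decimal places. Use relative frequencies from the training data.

merlot: (41/83) × (4/41) × (25/41) × (9/41) ≈ 0.00645055
cabernet: (31/83) × (8/31) × (3/31) × (13/31) ≈ 0.00391159
shiraz: (11/83) × (1/11) × (2/11) × (1/11) ≈ 0.000199144
P(merlot | x) = 0.00645055 / 0.010561284 ≈ 0.611

0.611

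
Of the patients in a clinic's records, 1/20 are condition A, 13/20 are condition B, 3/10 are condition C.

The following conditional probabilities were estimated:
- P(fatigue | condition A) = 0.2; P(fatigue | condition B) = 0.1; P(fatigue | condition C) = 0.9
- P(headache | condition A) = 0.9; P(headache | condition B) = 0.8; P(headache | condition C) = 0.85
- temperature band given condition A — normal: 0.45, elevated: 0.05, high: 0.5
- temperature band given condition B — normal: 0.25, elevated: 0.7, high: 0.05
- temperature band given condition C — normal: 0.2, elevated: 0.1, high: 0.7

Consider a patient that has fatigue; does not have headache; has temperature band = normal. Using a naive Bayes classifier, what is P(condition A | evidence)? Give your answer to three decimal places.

condition A: 0.05 × 0.2 × (1−0.9) × 0.45 = 0.00045
condition B: 0.65 × 0.1 × (1−0.8) × 0.25 = 0.00325
condition C: 0.3 × 0.9 × (1−0.85) × 0.2 = 0.0081
P(condition A | x) = 0.00045 / 0.0118 ≈ 0.038

0.038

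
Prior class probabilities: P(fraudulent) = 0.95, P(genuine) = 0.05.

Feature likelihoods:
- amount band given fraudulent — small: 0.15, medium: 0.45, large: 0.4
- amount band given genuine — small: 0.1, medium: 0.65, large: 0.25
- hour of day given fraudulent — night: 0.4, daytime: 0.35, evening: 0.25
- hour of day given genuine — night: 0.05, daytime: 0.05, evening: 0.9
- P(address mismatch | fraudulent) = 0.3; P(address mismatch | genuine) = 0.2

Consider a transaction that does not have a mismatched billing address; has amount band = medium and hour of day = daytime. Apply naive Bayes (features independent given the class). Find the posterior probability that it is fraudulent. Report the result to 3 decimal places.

fraudulent: 0.95 × 0.45 × 0.35 × (1−0.3) = 0.1047375
genuine: 0.05 × 0.65 × 0.05 × (1−0.2) = 0.0013
P(fraudulent | x) = 0.1047375 / 0.1060375 ≈ 0.988

0.988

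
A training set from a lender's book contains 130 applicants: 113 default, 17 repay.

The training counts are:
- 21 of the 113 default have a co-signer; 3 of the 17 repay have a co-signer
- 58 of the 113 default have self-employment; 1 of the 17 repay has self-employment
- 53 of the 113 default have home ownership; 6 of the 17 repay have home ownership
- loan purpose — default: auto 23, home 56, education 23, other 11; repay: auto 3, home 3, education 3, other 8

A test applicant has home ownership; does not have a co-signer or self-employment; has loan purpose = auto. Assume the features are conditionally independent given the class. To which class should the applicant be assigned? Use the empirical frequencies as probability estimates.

default

default: (113/130) × (92/113) × (55/113) × (53/113) × (23/113) ≈ 0.0328833
repay: (17/130) × (14/17) × (16/17) × (6/17) × (3/17) ≈ 0.00631292
Highest score → default.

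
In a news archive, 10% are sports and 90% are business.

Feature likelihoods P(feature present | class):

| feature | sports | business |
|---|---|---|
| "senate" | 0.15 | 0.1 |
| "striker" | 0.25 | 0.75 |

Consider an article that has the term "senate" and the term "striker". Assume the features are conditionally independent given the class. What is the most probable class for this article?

sports: 0.1 × 0.15 × 0.25 = 0.00375
business: 0.9 × 0.1 × 0.75 = 0.0675
Highest score → business.

business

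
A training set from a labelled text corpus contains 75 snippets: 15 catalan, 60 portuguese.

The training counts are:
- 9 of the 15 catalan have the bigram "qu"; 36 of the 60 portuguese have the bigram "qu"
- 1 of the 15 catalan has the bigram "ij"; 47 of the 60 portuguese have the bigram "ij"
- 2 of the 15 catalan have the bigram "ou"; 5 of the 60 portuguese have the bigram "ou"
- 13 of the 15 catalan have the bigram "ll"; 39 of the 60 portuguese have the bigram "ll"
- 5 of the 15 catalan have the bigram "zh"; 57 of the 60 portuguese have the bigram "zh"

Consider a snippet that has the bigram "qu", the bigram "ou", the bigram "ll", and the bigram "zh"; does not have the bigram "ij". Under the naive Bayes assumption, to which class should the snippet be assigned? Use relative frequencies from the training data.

portuguese

catalan: (15/75) × (9/15) × (14/15) × (2/15) × (13/15) × (5/15) ≈ 0.00431407
portuguese: (60/75) × (36/60) × (13/60) × (5/60) × (39/60) × (57/60) ≈ 0.00535167
Highest score → portuguese.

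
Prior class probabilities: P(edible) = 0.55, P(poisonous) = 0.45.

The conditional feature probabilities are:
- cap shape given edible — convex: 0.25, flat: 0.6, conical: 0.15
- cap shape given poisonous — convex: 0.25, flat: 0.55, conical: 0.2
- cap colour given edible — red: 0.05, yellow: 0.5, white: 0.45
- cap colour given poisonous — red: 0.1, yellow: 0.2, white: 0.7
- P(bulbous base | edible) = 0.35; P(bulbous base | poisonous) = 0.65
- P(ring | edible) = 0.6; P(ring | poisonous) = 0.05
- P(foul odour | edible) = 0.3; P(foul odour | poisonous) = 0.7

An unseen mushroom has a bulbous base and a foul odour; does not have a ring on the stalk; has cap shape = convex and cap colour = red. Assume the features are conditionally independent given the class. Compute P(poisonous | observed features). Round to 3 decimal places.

edible: 0.55 × 0.25 × 0.05 × 0.35 × (1−0.6) × 0.3 = 0.00028875
poisonous: 0.45 × 0.25 × 0.1 × 0.65 × (1−0.05) × 0.7 = 0.0048628125
P(poisonous | x) = 0.0048628125 / 0.0051515625 ≈ 0.944

0.944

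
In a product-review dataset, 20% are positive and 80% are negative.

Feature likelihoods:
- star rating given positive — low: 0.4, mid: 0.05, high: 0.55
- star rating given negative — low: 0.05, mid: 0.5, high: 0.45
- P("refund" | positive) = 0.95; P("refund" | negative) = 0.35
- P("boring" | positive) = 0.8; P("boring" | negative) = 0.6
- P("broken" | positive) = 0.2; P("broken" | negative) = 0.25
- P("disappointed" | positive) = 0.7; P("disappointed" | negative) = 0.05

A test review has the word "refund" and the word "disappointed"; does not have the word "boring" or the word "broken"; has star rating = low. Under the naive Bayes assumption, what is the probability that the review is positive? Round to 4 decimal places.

0.9759

positive: 0.2 × 0.4 × 0.95 × (1−0.8) × (1−0.2) × 0.7 = 0.008512
negative: 0.8 × 0.05 × 0.35 × (1−0.6) × (1−0.25) × 0.05 = 0.00021
P(positive | x) = 0.008512 / 0.008722 ≈ 0.9759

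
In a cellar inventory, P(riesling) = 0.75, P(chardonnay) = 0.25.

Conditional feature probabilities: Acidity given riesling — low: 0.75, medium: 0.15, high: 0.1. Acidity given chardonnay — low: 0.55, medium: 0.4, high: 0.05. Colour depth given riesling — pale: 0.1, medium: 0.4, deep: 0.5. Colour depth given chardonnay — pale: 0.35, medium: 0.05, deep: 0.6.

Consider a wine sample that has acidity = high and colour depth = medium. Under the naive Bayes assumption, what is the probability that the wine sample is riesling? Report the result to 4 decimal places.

riesling: 0.75 × 0.1 × 0.4 = 0.03
chardonnay: 0.25 × 0.05 × 0.05 = 0.000625
P(riesling | x) = 0.03 / 0.030625 ≈ 0.9796

0.9796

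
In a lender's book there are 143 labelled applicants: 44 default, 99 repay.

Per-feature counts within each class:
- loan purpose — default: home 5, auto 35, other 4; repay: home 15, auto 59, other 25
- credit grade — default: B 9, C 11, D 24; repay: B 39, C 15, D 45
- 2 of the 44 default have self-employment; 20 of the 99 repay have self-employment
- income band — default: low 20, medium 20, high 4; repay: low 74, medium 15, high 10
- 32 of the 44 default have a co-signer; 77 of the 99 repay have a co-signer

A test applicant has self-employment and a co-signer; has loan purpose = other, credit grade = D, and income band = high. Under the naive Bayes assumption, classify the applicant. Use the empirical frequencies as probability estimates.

repay

default: (44/143) × (4/44) × (24/44) × (2/44) × (4/44) × (32/44) ≈ 0.0000458527
repay: (99/143) × (25/99) × (45/99) × (20/99) × (10/99) × (77/99) ≈ 0.00126124
Highest score → repay.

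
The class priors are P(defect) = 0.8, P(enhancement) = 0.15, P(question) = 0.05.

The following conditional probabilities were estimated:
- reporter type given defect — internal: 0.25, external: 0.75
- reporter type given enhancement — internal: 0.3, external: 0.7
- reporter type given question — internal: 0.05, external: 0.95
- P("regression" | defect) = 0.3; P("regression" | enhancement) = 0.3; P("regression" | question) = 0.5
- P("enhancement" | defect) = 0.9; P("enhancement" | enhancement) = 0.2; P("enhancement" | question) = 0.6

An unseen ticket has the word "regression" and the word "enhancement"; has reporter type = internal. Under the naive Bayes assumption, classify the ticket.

defect: 0.8 × 0.25 × 0.3 × 0.9 = 0.054
enhancement: 0.15 × 0.3 × 0.3 × 0.2 = 0.0027
question: 0.05 × 0.05 × 0.5 × 0.6 = 0.00075
Highest score → defect.

defect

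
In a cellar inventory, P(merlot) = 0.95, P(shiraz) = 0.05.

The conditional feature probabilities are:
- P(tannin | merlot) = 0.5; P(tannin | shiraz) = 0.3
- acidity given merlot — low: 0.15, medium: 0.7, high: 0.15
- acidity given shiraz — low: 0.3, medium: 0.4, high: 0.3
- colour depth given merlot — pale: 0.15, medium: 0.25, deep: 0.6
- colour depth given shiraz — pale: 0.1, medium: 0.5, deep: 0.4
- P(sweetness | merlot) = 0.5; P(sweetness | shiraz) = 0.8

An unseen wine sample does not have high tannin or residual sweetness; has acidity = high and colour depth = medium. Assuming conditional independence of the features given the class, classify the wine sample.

merlot: 0.95 × (1−0.5) × 0.15 × 0.25 × (1−0.5) = 0.00890625
shiraz: 0.05 × (1−0.3) × 0.3 × 0.5 × (1−0.8) = 0.00105
Highest score → merlot.

merlot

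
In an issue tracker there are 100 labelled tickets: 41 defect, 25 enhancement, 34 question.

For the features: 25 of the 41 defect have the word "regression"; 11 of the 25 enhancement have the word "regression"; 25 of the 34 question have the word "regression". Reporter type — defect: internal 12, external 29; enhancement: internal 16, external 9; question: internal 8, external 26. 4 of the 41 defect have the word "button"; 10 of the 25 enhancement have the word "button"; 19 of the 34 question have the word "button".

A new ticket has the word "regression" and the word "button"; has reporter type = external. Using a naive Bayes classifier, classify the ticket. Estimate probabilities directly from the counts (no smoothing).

question

defect: (41/100) × (25/41) × (29/41) × (4/41) ≈ 0.0172516
enhancement: (25/100) × (11/25) × (9/25) × (10/25) = 0.01584
question: (34/100) × (25/34) × (26/34) × (19/34) ≈ 0.106834
Highest score → question.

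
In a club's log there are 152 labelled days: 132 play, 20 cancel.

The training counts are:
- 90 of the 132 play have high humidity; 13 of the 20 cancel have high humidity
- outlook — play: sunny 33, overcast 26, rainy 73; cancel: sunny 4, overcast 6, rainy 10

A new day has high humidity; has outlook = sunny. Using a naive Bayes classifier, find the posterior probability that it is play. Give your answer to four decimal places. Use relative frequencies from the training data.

play: (132/152) × (90/132) × (33/132) ≈ 0.148026
cancel: (20/152) × (13/20) × (4/20) ≈ 0.0171053
P(play | x) = 0.148026 / 0.1651313 ≈ 0.8964

0.8964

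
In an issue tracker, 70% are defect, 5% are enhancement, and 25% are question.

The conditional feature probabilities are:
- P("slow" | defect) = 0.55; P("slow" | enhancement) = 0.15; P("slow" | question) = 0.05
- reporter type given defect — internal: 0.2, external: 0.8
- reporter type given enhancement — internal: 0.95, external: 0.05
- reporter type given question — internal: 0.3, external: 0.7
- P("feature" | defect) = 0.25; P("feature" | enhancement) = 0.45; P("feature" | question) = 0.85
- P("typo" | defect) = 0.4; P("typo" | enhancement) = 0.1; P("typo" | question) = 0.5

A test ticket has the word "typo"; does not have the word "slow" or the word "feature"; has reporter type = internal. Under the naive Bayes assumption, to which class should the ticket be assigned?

defect

defect: 0.7 × (1−0.55) × 0.2 × (1−0.25) × 0.4 = 0.0189
enhancement: 0.05 × (1−0.15) × 0.95 × (1−0.45) × 0.1 = 0.002220625
question: 0.25 × (1−0.05) × 0.3 × (1−0.85) × 0.5 = 0.00534375
Highest score → defect.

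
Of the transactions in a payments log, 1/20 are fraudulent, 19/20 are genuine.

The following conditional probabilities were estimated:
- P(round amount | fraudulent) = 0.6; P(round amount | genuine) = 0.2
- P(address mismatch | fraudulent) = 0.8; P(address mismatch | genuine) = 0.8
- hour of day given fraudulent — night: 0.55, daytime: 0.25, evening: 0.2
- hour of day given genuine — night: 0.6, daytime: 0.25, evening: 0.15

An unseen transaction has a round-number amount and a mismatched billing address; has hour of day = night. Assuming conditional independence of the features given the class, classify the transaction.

genuine

fraudulent: 0.05 × 0.6 × 0.8 × 0.55 = 0.0132
genuine: 0.95 × 0.2 × 0.8 × 0.6 = 0.0912
Highest score → genuine.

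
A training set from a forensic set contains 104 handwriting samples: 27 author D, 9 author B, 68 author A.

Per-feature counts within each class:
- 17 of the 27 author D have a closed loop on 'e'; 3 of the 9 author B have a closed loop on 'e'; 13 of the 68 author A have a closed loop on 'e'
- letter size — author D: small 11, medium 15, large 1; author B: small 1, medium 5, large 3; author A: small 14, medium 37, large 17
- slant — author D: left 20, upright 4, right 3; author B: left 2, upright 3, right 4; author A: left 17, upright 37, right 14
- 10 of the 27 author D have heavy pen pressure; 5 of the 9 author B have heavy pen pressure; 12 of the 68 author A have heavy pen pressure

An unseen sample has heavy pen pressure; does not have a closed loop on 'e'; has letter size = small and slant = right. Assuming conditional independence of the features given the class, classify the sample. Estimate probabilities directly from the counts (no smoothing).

author A

author D: (27/104) × (10/27) × (11/27) × (3/27) × (10/27) ≈ 0.00161209
author B: (9/104) × (6/9) × (1/9) × (4/9) × (5/9) ≈ 0.00158278
author A: (68/104) × (55/68) × (14/68) × (14/68) × (12/68) ≈ 0.00395585
Highest score → author A.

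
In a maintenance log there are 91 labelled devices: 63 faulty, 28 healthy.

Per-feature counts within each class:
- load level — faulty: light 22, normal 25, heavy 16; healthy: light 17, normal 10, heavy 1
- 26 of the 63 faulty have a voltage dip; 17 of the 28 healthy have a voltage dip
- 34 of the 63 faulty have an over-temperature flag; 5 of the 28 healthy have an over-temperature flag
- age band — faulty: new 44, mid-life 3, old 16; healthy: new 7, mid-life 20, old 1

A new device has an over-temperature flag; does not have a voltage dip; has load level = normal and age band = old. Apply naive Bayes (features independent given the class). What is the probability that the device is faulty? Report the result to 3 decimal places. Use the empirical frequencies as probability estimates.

faulty: (63/91) × (25/63) × (37/63) × (34/63) × (16/63) ≈ 0.0221145
healthy: (28/91) × (10/28) × (11/28) × (5/28) × (1/28) ≈ 0.000275326
P(faulty | x) = 0.0221145 / 0.022389826 ≈ 0.988

0.988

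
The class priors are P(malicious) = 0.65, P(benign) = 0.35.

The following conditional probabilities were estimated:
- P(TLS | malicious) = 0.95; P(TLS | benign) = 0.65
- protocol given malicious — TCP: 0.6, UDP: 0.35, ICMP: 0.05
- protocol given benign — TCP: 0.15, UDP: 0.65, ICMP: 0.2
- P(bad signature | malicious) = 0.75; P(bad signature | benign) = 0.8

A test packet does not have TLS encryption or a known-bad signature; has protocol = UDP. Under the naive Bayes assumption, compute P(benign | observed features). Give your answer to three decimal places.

malicious: 0.65 × (1−0.95) × 0.35 × (1−0.75) = 0.00284375
benign: 0.35 × (1−0.65) × 0.65 × (1−0.8) = 0.015925
P(benign | x) = 0.015925 / 0.01876875 ≈ 0.848

0.848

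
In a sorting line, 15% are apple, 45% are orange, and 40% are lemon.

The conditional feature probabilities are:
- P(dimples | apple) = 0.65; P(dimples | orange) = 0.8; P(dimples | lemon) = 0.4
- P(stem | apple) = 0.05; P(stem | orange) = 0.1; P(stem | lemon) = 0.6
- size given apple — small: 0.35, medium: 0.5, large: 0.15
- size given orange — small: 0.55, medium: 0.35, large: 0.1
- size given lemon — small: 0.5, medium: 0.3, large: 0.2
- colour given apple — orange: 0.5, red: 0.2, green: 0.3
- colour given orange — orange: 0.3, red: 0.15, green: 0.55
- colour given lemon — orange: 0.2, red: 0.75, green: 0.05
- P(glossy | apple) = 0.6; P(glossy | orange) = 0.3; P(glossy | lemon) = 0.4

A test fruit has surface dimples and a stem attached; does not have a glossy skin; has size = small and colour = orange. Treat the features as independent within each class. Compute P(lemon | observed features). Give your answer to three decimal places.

apple: 0.15 × 0.65 × 0.05 × 0.35 × 0.5 × (1−0.6) = 0.00034125
orange: 0.45 × 0.8 × 0.1 × 0.55 × 0.3 × (1−0.3) = 0.004158
lemon: 0.4 × 0.4 × 0.6 × 0.5 × 0.2 × (1−0.4) = 0.00576
P(lemon | x) = 0.00576 / 0.01025925 ≈ 0.561

0.561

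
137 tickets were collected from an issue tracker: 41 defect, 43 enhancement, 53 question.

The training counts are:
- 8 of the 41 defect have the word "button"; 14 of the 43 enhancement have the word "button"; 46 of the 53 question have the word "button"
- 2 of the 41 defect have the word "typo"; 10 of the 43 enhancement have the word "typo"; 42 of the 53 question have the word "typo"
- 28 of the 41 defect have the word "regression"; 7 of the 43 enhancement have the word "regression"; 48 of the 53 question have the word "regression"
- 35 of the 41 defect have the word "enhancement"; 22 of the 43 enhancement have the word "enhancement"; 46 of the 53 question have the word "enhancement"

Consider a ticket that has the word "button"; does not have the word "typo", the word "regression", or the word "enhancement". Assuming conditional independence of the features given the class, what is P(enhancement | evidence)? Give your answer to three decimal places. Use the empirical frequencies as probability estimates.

defect: (41/137) × (8/41) × (39/41) × (13/41) × (6/41) ≈ 0.00257737
enhancement: (43/137) × (14/43) × (33/43) × (36/43) × (21/43) ≈ 0.0320655
question: (53/137) × (46/53) × (11/53) × (5/53) × (7/53) ≈ 0.000868301
P(enhancement | x) = 0.0320655 / 0.035511171 ≈ 0.903

0.903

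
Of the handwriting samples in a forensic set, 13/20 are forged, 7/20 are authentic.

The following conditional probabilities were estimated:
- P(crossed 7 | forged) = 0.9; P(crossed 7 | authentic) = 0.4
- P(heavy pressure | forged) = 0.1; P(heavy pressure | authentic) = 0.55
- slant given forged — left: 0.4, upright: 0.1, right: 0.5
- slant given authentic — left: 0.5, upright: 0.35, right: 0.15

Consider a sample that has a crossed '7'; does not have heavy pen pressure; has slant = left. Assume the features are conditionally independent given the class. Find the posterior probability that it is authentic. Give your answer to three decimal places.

forged: 0.65 × 0.9 × (1−0.1) × 0.4 = 0.2106
authentic: 0.35 × 0.4 × (1−0.55) × 0.5 = 0.0315
P(authentic | x) = 0.0315 / 0.2421 ≈ 0.130

0.130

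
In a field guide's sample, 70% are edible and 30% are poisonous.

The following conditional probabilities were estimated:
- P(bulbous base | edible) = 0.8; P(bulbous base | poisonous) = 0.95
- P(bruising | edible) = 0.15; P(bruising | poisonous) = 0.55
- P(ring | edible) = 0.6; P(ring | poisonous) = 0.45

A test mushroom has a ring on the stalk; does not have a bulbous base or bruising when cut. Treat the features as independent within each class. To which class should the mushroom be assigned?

edible

edible: 0.7 × (1−0.8) × (1−0.15) × 0.6 = 0.0714
poisonous: 0.3 × (1−0.95) × (1−0.55) × 0.45 = 0.0030375
Highest score → edible.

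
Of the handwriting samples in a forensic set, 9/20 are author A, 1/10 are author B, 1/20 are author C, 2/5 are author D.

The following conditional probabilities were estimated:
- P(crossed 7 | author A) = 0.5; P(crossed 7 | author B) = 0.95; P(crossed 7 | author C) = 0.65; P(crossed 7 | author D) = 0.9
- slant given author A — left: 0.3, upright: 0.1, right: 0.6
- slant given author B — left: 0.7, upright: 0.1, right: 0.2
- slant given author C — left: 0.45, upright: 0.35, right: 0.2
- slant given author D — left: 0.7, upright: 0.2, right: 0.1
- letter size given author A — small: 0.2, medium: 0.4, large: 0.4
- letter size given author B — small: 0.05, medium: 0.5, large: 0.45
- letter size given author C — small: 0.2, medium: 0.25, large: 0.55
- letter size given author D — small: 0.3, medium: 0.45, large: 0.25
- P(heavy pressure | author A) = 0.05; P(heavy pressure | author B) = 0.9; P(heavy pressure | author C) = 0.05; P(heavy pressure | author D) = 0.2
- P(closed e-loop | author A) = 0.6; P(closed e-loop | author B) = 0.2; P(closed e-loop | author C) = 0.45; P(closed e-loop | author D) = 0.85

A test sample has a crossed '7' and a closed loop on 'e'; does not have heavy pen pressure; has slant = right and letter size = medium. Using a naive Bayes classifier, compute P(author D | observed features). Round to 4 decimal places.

author A: 0.45 × 0.5 × 0.6 × 0.4 × (1−0.05) × 0.6 = 0.03078
author B: 0.1 × 0.95 × 0.2 × 0.5 × (1−0.9) × 0.2 = 0.00019
author C: 0.05 × 0.65 × 0.2 × 0.25 × (1−0.05) × 0.45 = 0.0006946875
author D: 0.4 × 0.9 × 0.1 × 0.45 × (1−0.2) × 0.85 = 0.011016
P(author D | x) = 0.011016 / 0.0426806875 ≈ 0.2581

0.2581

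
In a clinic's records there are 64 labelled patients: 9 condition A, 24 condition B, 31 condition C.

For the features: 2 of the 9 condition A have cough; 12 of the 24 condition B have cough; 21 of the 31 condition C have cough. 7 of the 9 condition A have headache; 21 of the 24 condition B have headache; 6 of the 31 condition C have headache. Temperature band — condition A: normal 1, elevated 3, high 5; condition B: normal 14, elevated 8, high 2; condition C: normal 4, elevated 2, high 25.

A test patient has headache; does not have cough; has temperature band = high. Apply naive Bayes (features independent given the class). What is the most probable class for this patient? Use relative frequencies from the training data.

condition A

condition A: (9/64) × (7/9) × (7/9) × (5/9) ≈ 0.0472608
condition B: (24/64) × (12/24) × (21/24) × (2/24) = 0.013671875
condition C: (31/64) × (10/31) × (6/31) × (25/31) ≈ 0.0243887
Highest score → condition A.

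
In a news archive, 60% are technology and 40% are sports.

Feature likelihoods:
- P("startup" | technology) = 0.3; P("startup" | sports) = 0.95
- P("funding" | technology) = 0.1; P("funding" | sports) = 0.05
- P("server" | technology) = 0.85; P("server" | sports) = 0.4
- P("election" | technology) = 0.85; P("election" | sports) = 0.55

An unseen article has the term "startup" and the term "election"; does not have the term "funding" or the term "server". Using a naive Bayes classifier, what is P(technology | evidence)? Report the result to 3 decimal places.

0.148

technology: 0.6 × 0.3 × (1−0.1) × (1−0.85) × 0.85 = 0.020655
sports: 0.4 × 0.95 × (1−0.05) × (1−0.4) × 0.55 = 0.11913
P(technology | x) = 0.020655 / 0.139785 ≈ 0.148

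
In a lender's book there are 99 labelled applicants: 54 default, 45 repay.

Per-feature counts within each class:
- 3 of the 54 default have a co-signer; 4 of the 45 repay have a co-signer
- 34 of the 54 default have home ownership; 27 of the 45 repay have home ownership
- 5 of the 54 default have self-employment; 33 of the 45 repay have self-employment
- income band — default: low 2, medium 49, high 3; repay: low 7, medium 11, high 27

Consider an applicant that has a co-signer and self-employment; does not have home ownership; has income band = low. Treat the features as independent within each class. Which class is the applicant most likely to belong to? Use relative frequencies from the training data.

default: (54/99) × (3/54) × (20/54) × (5/54) × (2/54) ≈ 0.0000384888
repay: (45/99) × (4/45) × (18/45) × (33/45) × (7/45) ≈ 0.00184362
Highest score → repay.

repay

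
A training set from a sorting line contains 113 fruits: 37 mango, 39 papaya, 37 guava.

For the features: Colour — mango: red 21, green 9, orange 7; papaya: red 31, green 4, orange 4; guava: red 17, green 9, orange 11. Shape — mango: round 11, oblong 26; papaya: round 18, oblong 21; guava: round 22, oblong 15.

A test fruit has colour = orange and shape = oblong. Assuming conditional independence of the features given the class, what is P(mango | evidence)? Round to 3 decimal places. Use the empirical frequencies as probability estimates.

0.427

mango: (37/113) × (7/37) × (26/37) ≈ 0.0435303
papaya: (39/113) × (4/39) × (21/39) ≈ 0.0190606
guava: (37/113) × (11/37) × (15/37) ≈ 0.0394642
P(mango | x) = 0.0435303 / 0.1020551 ≈ 0.427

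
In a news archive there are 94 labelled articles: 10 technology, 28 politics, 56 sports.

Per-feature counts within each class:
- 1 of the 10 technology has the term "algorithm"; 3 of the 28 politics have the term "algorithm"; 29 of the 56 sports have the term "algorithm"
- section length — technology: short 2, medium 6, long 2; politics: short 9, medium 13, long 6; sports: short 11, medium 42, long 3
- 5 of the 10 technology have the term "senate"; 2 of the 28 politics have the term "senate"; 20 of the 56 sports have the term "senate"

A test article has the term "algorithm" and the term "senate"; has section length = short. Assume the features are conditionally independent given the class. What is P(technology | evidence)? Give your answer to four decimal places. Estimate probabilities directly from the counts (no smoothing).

technology: (10/94) × (1/10) × (2/10) × (5/10) ≈ 0.00106383
politics: (28/94) × (3/28) × (9/28) × (2/28) ≈ 0.00073274
sports: (56/94) × (29/56) × (11/56) × (20/56) ≈ 0.021643
P(technology | x) = 0.00106383 / 0.02343957 ≈ 0.0454

0.0454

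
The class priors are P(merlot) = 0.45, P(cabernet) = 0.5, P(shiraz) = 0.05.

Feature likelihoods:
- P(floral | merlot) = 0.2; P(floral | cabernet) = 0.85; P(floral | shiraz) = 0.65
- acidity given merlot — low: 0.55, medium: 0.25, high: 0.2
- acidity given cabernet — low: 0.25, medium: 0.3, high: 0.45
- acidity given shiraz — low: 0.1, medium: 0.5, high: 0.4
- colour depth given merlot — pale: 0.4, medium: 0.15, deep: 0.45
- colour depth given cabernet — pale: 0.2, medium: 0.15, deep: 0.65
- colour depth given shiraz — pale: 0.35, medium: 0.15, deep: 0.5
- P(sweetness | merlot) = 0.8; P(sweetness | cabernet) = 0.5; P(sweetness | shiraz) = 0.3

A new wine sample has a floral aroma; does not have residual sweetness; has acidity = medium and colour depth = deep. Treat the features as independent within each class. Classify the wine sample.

merlot: 0.45 × 0.2 × 0.25 × 0.45 × (1−0.8) = 0.002025
cabernet: 0.5 × 0.85 × 0.3 × 0.65 × (1−0.5) = 0.0414375
shiraz: 0.05 × 0.65 × 0.5 × 0.5 × (1−0.3) = 0.0056875
Highest score → cabernet.

cabernet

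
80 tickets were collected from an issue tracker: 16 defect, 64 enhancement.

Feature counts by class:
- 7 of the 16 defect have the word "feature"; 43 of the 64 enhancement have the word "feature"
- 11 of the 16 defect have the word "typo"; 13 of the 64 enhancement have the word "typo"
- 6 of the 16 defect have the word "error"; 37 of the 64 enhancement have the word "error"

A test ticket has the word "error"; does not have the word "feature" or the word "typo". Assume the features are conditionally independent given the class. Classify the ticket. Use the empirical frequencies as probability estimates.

defect: (16/80) × (9/16) × (5/16) × (6/16) = 0.01318359375
enhancement: (64/80) × (21/64) × (51/64) × (37/64) = 0.1209320068359375
Highest score → enhancement.

enhancement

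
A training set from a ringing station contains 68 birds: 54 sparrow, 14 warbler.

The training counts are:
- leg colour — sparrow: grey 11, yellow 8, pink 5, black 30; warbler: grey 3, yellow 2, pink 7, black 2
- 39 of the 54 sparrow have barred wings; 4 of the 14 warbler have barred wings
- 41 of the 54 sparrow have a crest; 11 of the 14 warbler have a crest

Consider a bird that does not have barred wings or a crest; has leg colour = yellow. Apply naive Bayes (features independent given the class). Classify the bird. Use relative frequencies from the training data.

sparrow: (54/68) × (8/54) × (15/54) × (13/54) ≈ 0.00786734
warbler: (14/68) × (2/14) × (10/14) × (3/14) ≈ 0.0045018
Highest score → sparrow.

sparrow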